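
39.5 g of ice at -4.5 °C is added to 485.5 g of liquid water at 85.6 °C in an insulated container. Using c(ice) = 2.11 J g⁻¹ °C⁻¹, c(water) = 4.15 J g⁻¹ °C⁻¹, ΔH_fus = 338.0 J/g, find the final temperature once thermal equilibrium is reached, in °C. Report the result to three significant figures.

T_f = 72.9 °C

Heat to bring ice to 0 °C and melt it: q₁ = 39.5×2.11×4.5 + 39.5×338.0 = 13726 J
Heat the water can supply cooling to 0 °C: 485.5×4.15×85.6 = 172469 J > q₁, so all ice melts.
Energy balance: 485.5×4.15×(85.6 − T) = 13726 + 39.5×4.15×(T − 0)
2014.825(85.6 − T) = 13726 + 163.925 T
172469 − 13726 = 2178.750 T
T = 158743 / 2178.750 = 72.86 °C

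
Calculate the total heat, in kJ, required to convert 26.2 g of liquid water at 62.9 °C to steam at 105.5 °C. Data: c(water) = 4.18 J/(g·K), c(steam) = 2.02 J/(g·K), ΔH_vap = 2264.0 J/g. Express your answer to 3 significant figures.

q1 (heat water 62.9→100.0 °C): 26.2 × 4.18 × 37.1 = 4063 J
q2 (vaporize at 100 °C): 26.2 × 2264.0 = 59317 J
q3 (heat steam 100.0→105.5 °C): 26.2 × 2.02 × 5.5 = 291 J
Total: 4063 + 59317 + 291 = 63671 J = 63.7 kJ

q = 63.7 kJ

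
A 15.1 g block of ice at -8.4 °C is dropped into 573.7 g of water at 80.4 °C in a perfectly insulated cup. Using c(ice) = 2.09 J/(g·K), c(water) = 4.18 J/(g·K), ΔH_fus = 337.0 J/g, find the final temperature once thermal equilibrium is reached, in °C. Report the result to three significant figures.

T_f = 76.2 °C

Heat to bring ice to 0 °C and melt it: q₁ = 15.1×2.09×8.4 + 15.1×337.0 = 5353.8 J
Heat the water can supply cooling to 0 °C: 573.7×4.18×80.4 = 192805 J > q₁, so all ice melts.
Energy balance: 573.7×4.18×(80.4 − T) = 5353.8 + 15.1×4.18×(T − 0)
2398.066(80.4 − T) = 5353.8 + 63.118 T
192805 − 5353.8 = 2461.184 T
T = 187451.2 / 2461.184 = 76.16 °C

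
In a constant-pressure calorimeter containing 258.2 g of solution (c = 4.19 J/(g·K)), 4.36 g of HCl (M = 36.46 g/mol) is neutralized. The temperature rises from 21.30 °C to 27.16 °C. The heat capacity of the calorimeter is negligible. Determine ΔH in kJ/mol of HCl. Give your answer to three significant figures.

ΔH = -53.0 kJ/mol

|ΔT| = |27.16 − 21.30| = 5.86 °C
|q_surr| = (258.2 × 4.19) × 5.86 = 1081.858 × 5.86 = 6340 J
n(HCl) = 4.36 / 36.46 = 0.1196 mol
Temperature rose, so q_rxn = −|q_surr| = -6.340 kJ
ΔH = q_rxn / n = -53.01 kJ/mol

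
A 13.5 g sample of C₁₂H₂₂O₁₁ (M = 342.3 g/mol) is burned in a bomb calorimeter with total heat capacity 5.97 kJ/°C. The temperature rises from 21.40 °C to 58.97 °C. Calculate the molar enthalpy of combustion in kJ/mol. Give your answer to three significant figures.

ΔH = -5690 kJ/mol

ΔT = 58.97 − 21.40 = 37.57 °C
q_cal = C_cal × ΔT = 5.97 × 37.57 = 224.2929 kJ
n = 13.5 / 342.3 = 0.03944 mol
q_rxn = −q_cal = -224.2929 kJ
ΔH = -224.2929 / 0.03944 = -5687 kJ/mol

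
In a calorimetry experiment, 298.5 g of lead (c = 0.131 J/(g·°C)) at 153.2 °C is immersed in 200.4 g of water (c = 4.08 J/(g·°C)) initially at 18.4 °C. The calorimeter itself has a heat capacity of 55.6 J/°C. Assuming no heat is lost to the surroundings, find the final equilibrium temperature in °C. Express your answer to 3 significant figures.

Heat lost by lead = heat gained by water + calorimeter.
(298.5)(0.131)(153.2 − T) = [(200.4)(4.08) + 55.6](T − 18.4)
39.1035 (153.2 − T) = 873.232 (T − 18.4)
5990.7 − 39.1035 T = 873.232 T − 16067
22057.7 = 912.3355 T
T = 24.18 °C

T_f = 24.2 °C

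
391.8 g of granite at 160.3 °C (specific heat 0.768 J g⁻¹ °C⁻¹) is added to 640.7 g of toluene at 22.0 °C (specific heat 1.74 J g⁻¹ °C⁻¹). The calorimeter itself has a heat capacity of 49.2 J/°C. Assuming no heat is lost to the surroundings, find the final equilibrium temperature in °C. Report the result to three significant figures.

T_f = 50.4 °C

Heat lost by granite = heat gained by toluene + calorimeter.
(391.8)(0.768)(160.3 − T) = [(640.7)(1.74) + 49.2](T − 22.0)
300.9024 (160.3 − T) = 1164.018 (T − 22.0)
48235 − 300.9024 T = 1164.018 T − 25608
73843 = 1464.9204 T
T = 50.41 °C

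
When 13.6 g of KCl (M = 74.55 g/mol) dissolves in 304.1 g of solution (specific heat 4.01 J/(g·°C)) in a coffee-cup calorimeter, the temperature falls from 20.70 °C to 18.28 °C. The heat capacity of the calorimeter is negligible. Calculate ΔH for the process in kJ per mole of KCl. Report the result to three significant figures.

|ΔT| = |18.28 − 20.70| = 2.42 °C
|q_surr| = (304.1 × 4.01) × 2.42 = 1219.441 × 2.42 = 2951 J
n(KCl) = 13.6 / 74.55 = 0.1824 mol
Temperature fell, so q_rxn = +|q_surr| = 2.951 kJ
ΔH = q_rxn / n = 16.18 kJ/mol

ΔH = 16.2 kJ/mol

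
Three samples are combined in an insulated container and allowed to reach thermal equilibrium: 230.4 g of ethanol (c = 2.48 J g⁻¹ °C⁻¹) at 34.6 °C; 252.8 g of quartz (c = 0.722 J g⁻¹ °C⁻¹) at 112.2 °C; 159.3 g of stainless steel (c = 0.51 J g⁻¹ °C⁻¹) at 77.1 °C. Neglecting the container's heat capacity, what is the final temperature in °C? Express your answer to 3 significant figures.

T_f = 55.7 °C

Σ mᵢcᵢ(T − Tᵢ) = 0  ⇒  T = Σ mᵢcᵢTᵢ / Σ mᵢcᵢ
Σ mᵢcᵢ = 230.4×2.48 + 252.8×0.722 + 159.3×0.51 = 835.1566
Σ mᵢcᵢTᵢ = 571.392×34.6 + 182.5216×112.2 + 81.243×77.1 = 46513
T = 46513 / 835.1566 = 55.69 °C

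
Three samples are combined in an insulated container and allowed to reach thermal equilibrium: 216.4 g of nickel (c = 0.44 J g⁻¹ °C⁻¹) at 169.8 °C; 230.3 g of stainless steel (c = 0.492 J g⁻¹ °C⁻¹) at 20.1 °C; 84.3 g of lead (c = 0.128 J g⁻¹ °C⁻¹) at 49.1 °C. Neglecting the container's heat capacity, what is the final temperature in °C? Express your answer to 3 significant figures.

Σ mᵢcᵢ(T − Tᵢ) = 0  ⇒  T = Σ mᵢcᵢTᵢ / Σ mᵢcᵢ
Σ mᵢcᵢ = 216.4×0.44 + 230.3×0.492 + 84.3×0.128 = 219.3140
Σ mᵢcᵢTᵢ = 95.216×169.8 + 113.3076×20.1 + 10.7904×49.1 = 18975
T = 18975 / 219.3140 = 86.52 °C

T_f = 86.5 °C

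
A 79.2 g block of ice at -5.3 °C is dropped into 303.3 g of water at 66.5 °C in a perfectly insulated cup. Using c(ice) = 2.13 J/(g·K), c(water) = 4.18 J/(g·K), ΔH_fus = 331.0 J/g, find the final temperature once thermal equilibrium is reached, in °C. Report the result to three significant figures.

T_f = 35.8 °C

Heat to bring ice to 0 °C and melt it: q₁ = 79.2×2.13×5.3 + 79.2×331.0 = 27109 J
Heat the water can supply cooling to 0 °C: 303.3×4.18×66.5 = 84308.3 J > q₁, so all ice melts.
Energy balance: 303.3×4.18×(66.5 − T) = 27109 + 79.2×4.18×(T − 0)
1267.794(66.5 − T) = 27109 + 331.056 T
84308.3 − 27109 = 1598.850 T
T = 57199.3 / 1598.850 = 35.78 °C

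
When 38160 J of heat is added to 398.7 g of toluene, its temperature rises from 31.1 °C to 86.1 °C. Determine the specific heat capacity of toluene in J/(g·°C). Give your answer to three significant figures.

c = 1.74 J/(g·°C)

c = q / (m ΔT) = 38160 / (398.7 × 55.0)
c = 38160 / 21928.5 = 1.74 J/(g·°C)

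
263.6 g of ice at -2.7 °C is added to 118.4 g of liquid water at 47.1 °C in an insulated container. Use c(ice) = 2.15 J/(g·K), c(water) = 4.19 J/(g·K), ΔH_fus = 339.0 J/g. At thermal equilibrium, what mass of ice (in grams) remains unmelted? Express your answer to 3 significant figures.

m_ice remaining = 199 g

Heat to warm all ice to 0 °C: 263.6×2.15×2.7 = 1530.2 J
Heat released by water cooling to 0 °C: 118.4×4.19×47.1 = 23366 J
23366 J < 1530.2 + 263.6×339.0 = 90890.6 J, so not all ice melts; final T = 0 °C.
Heat left for melting: 23366 − 1530.2 = 21835.8 J
Mass melted = 21835.8 / 339.0 = 64.41 g
Ice remaining = 263.6 − 64.41 = 199.19 g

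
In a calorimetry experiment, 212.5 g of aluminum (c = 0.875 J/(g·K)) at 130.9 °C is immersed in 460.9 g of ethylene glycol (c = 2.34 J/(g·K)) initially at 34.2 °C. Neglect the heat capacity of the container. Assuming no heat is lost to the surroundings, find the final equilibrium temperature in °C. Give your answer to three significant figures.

Heat lost by aluminum = heat gained by ethylene glycol.
(212.5)(0.875)(130.9 − T) = (460.9)(2.34)(T − 34.2)
185.9375 (130.9 − T) = 1078.506 (T − 34.2)
24339 − 185.9375 T = 1078.506 T − 36885
61224 = 1264.4435 T
T = 48.42 °C

T_f = 48.4 °C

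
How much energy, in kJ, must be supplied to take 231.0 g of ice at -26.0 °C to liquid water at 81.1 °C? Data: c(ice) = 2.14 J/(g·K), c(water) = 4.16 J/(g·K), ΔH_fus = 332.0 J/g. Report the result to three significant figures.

q = 167 kJ

q1 (heat ice -26.0→0.0 °C): 231.0 × 2.14 × 26.0 = 12853 J
q2 (melt at 0 °C): 231.0 × 332.0 = 76692 J
q3 (heat water 0.0→81.1 °C): 231.0 × 4.16 × 81.1 = 77934 J
Total: 12853 + 76692 + 77934 = 167479 J = 167 kJ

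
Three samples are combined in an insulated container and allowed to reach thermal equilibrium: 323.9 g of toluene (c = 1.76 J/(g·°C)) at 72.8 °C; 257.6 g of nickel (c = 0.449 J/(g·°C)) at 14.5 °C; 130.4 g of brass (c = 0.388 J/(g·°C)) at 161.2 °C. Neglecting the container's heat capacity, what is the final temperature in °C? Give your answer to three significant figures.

T_f = 69.7 °C

Σ mᵢcᵢ(T − Tᵢ) = 0  ⇒  T = Σ mᵢcᵢTᵢ / Σ mᵢcᵢ
Σ mᵢcᵢ = 323.9×1.76 + 257.6×0.449 + 130.4×0.388 = 736.3216
Σ mᵢcᵢTᵢ = 570.064×72.8 + 115.6624×14.5 + 50.5952×161.2 = 51334
T = 51334 / 736.3216 = 69.72 °C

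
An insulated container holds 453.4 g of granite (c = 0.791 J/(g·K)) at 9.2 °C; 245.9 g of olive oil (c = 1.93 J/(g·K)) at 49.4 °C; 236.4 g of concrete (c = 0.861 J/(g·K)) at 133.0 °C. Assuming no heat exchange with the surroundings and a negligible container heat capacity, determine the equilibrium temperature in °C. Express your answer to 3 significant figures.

T_f = 51.9 °C

Σ mᵢcᵢ(T − Tᵢ) = 0  ⇒  T = Σ mᵢcᵢTᵢ / Σ mᵢcᵢ
Σ mᵢcᵢ = 453.4×0.791 + 245.9×1.93 + 236.4×0.861 = 1036.7668
Σ mᵢcᵢTᵢ = 358.6394×9.2 + 474.587×49.4 + 203.5404×133.0 = 53815
T = 53815 / 1036.7668 = 51.91 °C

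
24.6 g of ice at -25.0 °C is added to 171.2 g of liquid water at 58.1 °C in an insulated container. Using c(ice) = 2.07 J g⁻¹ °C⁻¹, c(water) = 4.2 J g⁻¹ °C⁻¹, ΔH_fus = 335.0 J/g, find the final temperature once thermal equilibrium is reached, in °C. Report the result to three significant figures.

Heat to bring ice to 0 °C and melt it: q₁ = 24.6×2.07×25.0 + 24.6×335.0 = 9514.1 J
Heat the water can supply cooling to 0 °C: 171.2×4.2×58.1 = 41776.2 J > q₁, so all ice melts.
Energy balance: 171.2×4.2×(58.1 − T) = 9514.1 + 24.6×4.2×(T − 0)
719.04(58.1 − T) = 9514.1 + 103.32 T
41776.2 − 9514.1 = 822.36 T
T = 32262.1 / 822.36 = 39.23 °C

T_f = 39.2 °C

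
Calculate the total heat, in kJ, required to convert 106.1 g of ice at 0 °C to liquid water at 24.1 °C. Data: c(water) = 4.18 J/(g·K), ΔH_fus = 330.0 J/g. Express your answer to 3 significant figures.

q1 (melt at 0 °C): 106.1 × 330.0 = 35013 J
q2 (heat water 0.0→24.1 °C): 106.1 × 4.18 × 24.1 = 10688 J
Total: 35013 + 10688 = 45701 J = 45.7 kJ

q = 45.7 kJ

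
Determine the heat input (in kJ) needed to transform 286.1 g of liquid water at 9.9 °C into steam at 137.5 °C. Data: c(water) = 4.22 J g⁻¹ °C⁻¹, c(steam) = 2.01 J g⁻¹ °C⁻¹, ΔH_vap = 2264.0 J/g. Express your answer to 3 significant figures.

q = 778 kJ

q1 (heat water 9.9→100.0 °C): 286.1 × 4.22 × 90.1 = 108782 J
q2 (vaporize at 100 °C): 286.1 × 2264.0 = 647730 J
q3 (heat steam 100.0→137.5 °C): 286.1 × 2.01 × 37.5 = 21565 J
Total: 108782 + 647730 + 21565 = 778077 J = 778 kJ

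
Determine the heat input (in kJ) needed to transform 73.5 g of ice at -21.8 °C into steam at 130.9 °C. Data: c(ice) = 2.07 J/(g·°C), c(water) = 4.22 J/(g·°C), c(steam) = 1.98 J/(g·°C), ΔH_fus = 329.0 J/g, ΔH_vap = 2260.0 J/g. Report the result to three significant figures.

q1 (heat ice -21.8→0.0 °C): 73.5 × 2.07 × 21.8 = 3317 J
q2 (melt at 0 °C): 73.5 × 329.0 = 24182 J
q3 (heat water 0.0→100.0 °C): 73.5 × 4.22 × 100.0 = 31017 J
q4 (vaporize at 100 °C): 73.5 × 2260.0 = 166110 J
q5 (heat steam 100.0→130.9 °C): 73.5 × 1.98 × 30.9 = 4497 J
Total: 3317 + 24182 + 31017 + 166110 + 4497 = 229123 J = 229 kJ

q = 229 kJ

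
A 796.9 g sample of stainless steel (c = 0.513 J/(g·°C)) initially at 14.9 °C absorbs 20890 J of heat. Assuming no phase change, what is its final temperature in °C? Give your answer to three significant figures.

T_f = 66.0 °C

ΔT = q / (m c) = 20890 / (796.9 × 0.513) = 51.10 °C
T_f = 14.9 + 51.10 = 66.00 °C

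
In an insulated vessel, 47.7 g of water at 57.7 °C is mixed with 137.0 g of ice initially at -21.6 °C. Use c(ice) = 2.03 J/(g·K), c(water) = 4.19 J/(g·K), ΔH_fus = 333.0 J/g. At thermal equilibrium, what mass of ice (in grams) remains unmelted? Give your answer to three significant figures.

Heat to warm all ice to 0 °C: 137.0×2.03×21.6 = 6007.2 J
Heat released by water cooling to 0 °C: 47.7×4.19×57.7 = 11532 J
11532 J < 6007.2 + 137.0×333.0 = 51628.2 J, so not all ice melts; final T = 0 °C.
Heat left for melting: 11532 − 6007.2 = 5524.8 J
Mass melted = 5524.8 / 333.0 = 16.59 g
Ice remaining = 137.0 − 16.59 = 120.41 g

m_ice remaining = 120 g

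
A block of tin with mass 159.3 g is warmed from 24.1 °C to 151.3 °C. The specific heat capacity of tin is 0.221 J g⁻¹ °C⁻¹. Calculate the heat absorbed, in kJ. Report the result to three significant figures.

q = 4.48 kJ

q = m c ΔT = 159.3 × 0.221 × (151.3 − 24.1)
q = 159.3 × 0.221 × 127.2 = 4478 J = 4.48 kJ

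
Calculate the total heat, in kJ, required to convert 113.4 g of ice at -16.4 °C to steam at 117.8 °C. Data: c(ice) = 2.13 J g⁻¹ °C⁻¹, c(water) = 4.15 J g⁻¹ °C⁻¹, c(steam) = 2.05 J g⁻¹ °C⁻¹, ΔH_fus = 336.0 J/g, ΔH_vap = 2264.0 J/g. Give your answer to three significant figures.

q = 350 kJ

q1 (heat ice -16.4→0.0 °C): 113.4 × 2.13 × 16.4 = 3961 J
q2 (melt at 0 °C): 113.4 × 336.0 = 38102 J
q3 (heat water 0.0→100.0 °C): 113.4 × 4.15 × 100.0 = 47061 J
q4 (vaporize at 100 °C): 113.4 × 2264.0 = 256738 J
q5 (heat steam 100.0→117.8 °C): 113.4 × 2.05 × 17.8 = 4138 J
Total: 3961 + 38102 + 47061 + 256738 + 4138 = 350000 J = 350 kJ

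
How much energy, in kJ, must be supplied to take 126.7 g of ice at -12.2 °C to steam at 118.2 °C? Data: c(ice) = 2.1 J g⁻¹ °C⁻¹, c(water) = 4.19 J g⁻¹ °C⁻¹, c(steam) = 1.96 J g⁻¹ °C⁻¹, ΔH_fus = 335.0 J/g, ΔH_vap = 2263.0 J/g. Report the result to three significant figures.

q = 390 kJ

q1 (heat ice -12.2→0.0 °C): 126.7 × 2.1 × 12.2 = 3246 J
q2 (melt at 0 °C): 126.7 × 335.0 = 42445 J
q3 (heat water 0.0→100.0 °C): 126.7 × 4.19 × 100.0 = 53087 J
q4 (vaporize at 100 °C): 126.7 × 2263.0 = 286722 J
q5 (heat steam 100.0→118.2 °C): 126.7 × 1.96 × 18.2 = 4520 J
Total: 3246 + 42445 + 53087 + 286722 + 4520 = 390020 J = 390 kJ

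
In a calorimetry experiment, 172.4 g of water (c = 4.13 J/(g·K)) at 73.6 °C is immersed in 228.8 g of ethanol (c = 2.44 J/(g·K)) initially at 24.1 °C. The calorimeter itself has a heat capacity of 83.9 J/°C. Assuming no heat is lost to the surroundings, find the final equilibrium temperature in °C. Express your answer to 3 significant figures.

Heat lost by water = heat gained by ethanol + calorimeter.
(172.4)(4.13)(73.6 − T) = [(228.8)(2.44) + 83.9](T − 24.1)
712.012 (73.6 − T) = 642.172 (T − 24.1)
52404 − 712.012 T = 642.172 T − 15476
67880 = 1354.184 T
T = 50.13 °C

T_f = 50.1 °C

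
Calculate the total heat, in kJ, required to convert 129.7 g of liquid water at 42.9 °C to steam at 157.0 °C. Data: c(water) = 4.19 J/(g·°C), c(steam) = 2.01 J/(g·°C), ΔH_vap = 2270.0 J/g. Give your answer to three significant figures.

q = 340 kJ

q1 (heat water 42.9→100.0 °C): 129.7 × 4.19 × 57.1 = 31031 J
q2 (vaporize at 100 °C): 129.7 × 2270.0 = 294419 J
q3 (heat steam 100.0→157.0 °C): 129.7 × 2.01 × 57.0 = 14860 J
Total: 31031 + 294419 + 14860 = 340310 J = 340 kJ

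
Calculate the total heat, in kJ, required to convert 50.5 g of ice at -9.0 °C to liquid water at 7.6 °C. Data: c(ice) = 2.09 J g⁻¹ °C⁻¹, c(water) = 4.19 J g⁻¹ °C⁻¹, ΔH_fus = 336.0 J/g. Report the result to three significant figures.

q1 (heat ice -9.0→0.0 °C): 50.5 × 2.09 × 9.0 = 950 J
q2 (melt at 0 °C): 50.5 × 336.0 = 16968 J
q3 (heat water 0.0→7.6 °C): 50.5 × 4.19 × 7.6 = 1608 J
Total: 950 + 16968 + 1608 = 19526 J = 19.5 kJ

q = 19.5 kJ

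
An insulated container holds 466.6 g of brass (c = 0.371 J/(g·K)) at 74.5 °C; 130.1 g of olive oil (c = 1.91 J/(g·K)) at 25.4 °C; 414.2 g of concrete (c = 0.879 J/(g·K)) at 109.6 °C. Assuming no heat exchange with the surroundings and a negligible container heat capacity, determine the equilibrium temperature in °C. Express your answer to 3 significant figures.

T_f = 75.2 °C

Σ mᵢcᵢ(T − Tᵢ) = 0  ⇒  T = Σ mᵢcᵢTᵢ / Σ mᵢcᵢ
Σ mᵢcᵢ = 466.6×0.371 + 130.1×1.91 + 414.2×0.879 = 785.6814
Σ mᵢcᵢTᵢ = 173.1086×74.5 + 248.491×25.4 + 364.0818×109.6 = 59112
T = 59112 / 785.6814 = 75.24 °C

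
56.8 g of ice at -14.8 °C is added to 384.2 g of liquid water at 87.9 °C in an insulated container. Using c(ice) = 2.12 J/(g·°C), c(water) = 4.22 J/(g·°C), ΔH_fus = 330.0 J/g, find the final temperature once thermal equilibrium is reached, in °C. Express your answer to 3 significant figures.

T_f = 65.5 °C

Heat to bring ice to 0 °C and melt it: q₁ = 56.8×2.12×14.8 + 56.8×330.0 = 20526 J
Heat the water can supply cooling to 0 °C: 384.2×4.22×87.9 = 142514 J > q₁, so all ice melts.
Energy balance: 384.2×4.22×(87.9 − T) = 20526 + 56.8×4.22×(T − 0)
1621.324(87.9 − T) = 20526 + 239.696 T
142514 − 20526 = 1861.020 T
T = 121988 / 1861.020 = 65.549 °C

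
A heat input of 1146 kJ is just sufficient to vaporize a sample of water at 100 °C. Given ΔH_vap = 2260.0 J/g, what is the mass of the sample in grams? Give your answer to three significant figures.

m = q / ΔH_vap = 1146000 J / 2260.0 J/g = 507 g

m = 507 g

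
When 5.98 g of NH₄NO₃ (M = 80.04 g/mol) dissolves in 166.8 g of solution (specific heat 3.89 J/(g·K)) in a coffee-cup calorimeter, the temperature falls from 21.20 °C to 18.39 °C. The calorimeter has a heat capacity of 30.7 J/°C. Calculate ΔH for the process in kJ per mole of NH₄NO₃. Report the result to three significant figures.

ΔH = 25.6 kJ/mol

|ΔT| = |18.39 − 21.20| = 2.81 °C
|q_surr| = (166.8 × 3.89 + 30.7) × 2.81 = 679.552 × 2.81 = 1910 J
n(NH₄NO₃) = 5.98 / 80.04 = 0.07471 mol
Temperature fell, so q_rxn = +|q_surr| = 1.910 kJ
ΔH = q_rxn / n = 25.57 kJ/mol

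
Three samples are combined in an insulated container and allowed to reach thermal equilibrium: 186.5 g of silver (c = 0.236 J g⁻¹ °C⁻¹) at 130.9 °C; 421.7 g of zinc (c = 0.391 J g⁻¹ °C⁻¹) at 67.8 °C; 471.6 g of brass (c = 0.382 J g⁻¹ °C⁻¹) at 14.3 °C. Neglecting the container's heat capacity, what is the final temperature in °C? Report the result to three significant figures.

Σ mᵢcᵢ(T − Tᵢ) = 0  ⇒  T = Σ mᵢcᵢTᵢ / Σ mᵢcᵢ
Σ mᵢcᵢ = 186.5×0.236 + 421.7×0.391 + 471.6×0.382 = 389.0499
Σ mᵢcᵢTᵢ = 44.014×130.9 + 164.8847×67.8 + 180.1512×14.3 = 19517
T = 19517 / 389.0499 = 50.17 °C

T_f = 50.2 °C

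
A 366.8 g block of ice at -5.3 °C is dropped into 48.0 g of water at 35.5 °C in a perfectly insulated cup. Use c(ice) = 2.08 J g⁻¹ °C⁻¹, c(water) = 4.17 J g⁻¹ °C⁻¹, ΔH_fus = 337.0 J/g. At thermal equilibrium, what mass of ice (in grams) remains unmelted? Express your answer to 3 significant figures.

m_ice remaining = 358 g

Heat to warm all ice to 0 °C: 366.8×2.08×5.3 = 4043.6 J
Heat released by water cooling to 0 °C: 48.0×4.17×35.5 = 7105.7 J
7105.7 J < 4043.6 + 366.8×337.0 = 127655.2 J, so not all ice melts; final T = 0 °C.
Heat left for melting: 7105.7 − 4043.6 = 3062.1 J
Mass melted = 3062.1 / 337.0 = 9.086 g
Ice remaining = 366.8 − 9.086 = 357.714 g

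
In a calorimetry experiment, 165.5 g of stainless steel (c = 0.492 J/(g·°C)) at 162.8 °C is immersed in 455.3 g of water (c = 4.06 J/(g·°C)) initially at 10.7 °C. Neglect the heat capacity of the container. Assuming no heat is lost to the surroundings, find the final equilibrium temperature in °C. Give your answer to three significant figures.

T_f = 17.1 °C

Heat lost by stainless steel = heat gained by water.
(165.5)(0.492)(162.8 − T) = (455.3)(4.06)(T − 10.7)
81.426 (162.8 − T) = 1848.518 (T − 10.7)
13256 − 81.426 T = 1848.518 T − 19779
33035 = 1929.944 T
T = 17.12 °C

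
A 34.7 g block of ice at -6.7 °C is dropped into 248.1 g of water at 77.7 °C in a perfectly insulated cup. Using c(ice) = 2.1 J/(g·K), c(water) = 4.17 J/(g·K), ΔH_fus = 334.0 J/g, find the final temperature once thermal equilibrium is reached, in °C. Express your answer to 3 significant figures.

Heat to bring ice to 0 °C and melt it: q₁ = 34.7×2.1×6.7 + 34.7×334.0 = 12078 J
Heat the water can supply cooling to 0 °C: 248.1×4.17×77.7 = 80386.6 J > q₁, so all ice melts.
Energy balance: 248.1×4.17×(77.7 − T) = 12078 + 34.7×4.17×(T − 0)
1034.577(77.7 − T) = 12078 + 144.699 T
80386.6 − 12078 = 1179.276 T
T = 68308.6 / 1179.276 = 57.92 °C

T_f = 57.9 °C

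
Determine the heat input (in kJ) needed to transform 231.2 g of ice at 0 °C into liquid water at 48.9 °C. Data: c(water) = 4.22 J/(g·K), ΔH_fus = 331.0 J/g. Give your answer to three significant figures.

q = 124 kJ

q1 (melt at 0 °C): 231.2 × 331.0 = 76527 J
q2 (heat water 0.0→48.9 °C): 231.2 × 4.22 × 48.9 = 47710 J
Total: 76527 + 47710 = 124237 J = 124 kJ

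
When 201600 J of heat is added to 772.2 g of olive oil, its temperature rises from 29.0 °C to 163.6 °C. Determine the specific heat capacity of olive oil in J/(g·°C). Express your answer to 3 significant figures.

c = 1.94 J/(g·°C)

c = q / (m ΔT) = 201600 / (772.2 × 134.6)
c = 201600 / 103938.12 = 1.94 J/(g·°C)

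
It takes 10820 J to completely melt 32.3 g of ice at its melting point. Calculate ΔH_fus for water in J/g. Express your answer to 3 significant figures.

ΔH_fus = 335 J/g

ΔH_fus = q / m = 10820 / 32.3 = 335 J/g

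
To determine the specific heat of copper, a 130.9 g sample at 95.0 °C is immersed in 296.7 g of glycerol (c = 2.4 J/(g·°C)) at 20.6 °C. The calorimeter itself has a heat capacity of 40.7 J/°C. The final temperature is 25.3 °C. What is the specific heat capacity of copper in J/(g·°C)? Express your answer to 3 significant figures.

c = 0.388 J/(g·°C)

q_gained = (296.7 × 2.4 + 40.7) × (25.3 − 20.6) = 3538 J
q_lost = 130.9 × c × (95.0 − 25.3) = 9123.73 c
Set equal: c = 3538 / 9123.73 = 0.388 J/(g·°C)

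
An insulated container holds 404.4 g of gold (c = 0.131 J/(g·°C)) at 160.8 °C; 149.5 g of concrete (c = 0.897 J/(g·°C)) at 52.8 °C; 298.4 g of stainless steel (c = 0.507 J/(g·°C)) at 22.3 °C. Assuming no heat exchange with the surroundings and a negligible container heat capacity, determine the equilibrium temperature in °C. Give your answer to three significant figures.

Σ mᵢcᵢ(T − Tᵢ) = 0  ⇒  T = Σ mᵢcᵢTᵢ / Σ mᵢcᵢ
Σ mᵢcᵢ = 404.4×0.131 + 149.5×0.897 + 298.4×0.507 = 338.3667
Σ mᵢcᵢTᵢ = 52.9764×160.8 + 134.1015×52.8 + 151.2888×22.3 = 18973
T = 18973 / 338.3667 = 56.07 °C

T_f = 56.1 °C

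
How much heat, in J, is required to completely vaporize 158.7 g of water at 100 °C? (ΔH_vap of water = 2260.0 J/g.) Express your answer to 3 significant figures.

q = 359000 J

q = m × ΔH_vap = 158.7 × 2260.0 = 358700 J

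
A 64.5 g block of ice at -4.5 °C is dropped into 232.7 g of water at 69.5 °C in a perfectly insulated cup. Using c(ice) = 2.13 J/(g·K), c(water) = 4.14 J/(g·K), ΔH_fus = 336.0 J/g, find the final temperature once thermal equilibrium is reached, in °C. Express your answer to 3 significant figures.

T_f = 36.3 °C

Heat to bring ice to 0 °C and melt it: q₁ = 64.5×2.13×4.5 + 64.5×336.0 = 22290 J
Heat the water can supply cooling to 0 °C: 232.7×4.14×69.5 = 66954.8 J > q₁, so all ice melts.
Energy balance: 232.7×4.14×(69.5 − T) = 22290 + 64.5×4.14×(T − 0)
963.378(69.5 − T) = 22290 + 267.03 T
66954.8 − 22290 = 1230.408 T
T = 44664.8 / 1230.408 = 36.30 °C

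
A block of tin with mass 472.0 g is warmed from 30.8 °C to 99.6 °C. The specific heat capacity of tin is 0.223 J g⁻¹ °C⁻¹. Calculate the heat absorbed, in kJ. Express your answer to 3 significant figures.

q = m c ΔT = 472.0 × 0.223 × (99.6 − 30.8)
q = 472.0 × 0.223 × 68.8 = 7242 J = 7.24 kJ

q = 7.24 kJ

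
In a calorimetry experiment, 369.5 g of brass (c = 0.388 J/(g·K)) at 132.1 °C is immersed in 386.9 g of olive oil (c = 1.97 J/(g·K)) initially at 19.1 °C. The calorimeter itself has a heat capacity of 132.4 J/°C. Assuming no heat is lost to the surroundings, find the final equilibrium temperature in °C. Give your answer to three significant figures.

T_f = 34.7 °C

Heat lost by brass = heat gained by olive oil + calorimeter.
(369.5)(0.388)(132.1 − T) = [(386.9)(1.97) + 132.4](T − 19.1)
143.366 (132.1 − T) = 894.593 (T − 19.1)
18939 − 143.366 T = 894.593 T − 17087
36026 = 1037.959 T
T = 34.71 °C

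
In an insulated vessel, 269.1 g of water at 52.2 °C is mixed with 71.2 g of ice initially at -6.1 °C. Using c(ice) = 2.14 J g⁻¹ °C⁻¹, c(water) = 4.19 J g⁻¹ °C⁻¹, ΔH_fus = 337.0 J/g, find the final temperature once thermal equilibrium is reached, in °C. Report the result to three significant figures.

Heat to bring ice to 0 °C and melt it: q₁ = 71.2×2.14×6.1 + 71.2×337.0 = 24924 J
Heat the water can supply cooling to 0 °C: 269.1×4.19×52.2 = 58857.0 J > q₁, so all ice melts.
Energy balance: 269.1×4.19×(52.2 − T) = 24924 + 71.2×4.19×(T − 0)
1127.529(52.2 − T) = 24924 + 298.328 T
58857.0 − 24924 = 1425.857 T
T = 33933.0 / 1425.857 = 23.80 °C

T_f = 23.8 °C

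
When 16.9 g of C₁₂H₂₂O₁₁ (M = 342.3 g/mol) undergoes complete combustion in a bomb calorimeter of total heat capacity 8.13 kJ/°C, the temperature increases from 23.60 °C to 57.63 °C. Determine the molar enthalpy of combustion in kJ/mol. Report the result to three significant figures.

ΔT = 57.63 − 23.60 = 34.03 °C
q_cal = C_cal × ΔT = 8.13 × 34.03 = 276.6639 kJ
n = 16.9 / 342.3 = 0.04937 mol
q_rxn = −q_cal = -276.6639 kJ
ΔH = -276.6639 / 0.04937 = -5604 kJ/mol

ΔH = -5600 kJ/mol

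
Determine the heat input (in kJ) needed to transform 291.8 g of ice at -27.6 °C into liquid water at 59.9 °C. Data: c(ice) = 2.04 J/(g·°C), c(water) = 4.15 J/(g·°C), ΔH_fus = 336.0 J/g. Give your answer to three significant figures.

q1 (heat ice -27.6→0.0 °C): 291.8 × 2.04 × 27.6 = 16430 J
q2 (melt at 0 °C): 291.8 × 336.0 = 98045 J
q3 (heat water 0.0→59.9 °C): 291.8 × 4.15 × 59.9 = 72537 J
Total: 16430 + 98045 + 72537 = 187012 J = 187 kJ

q = 187 kJ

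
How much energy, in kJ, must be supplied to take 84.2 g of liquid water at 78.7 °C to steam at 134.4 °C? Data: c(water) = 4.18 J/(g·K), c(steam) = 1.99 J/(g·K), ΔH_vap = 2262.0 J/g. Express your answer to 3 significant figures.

q = 204 kJ

q1 (heat water 78.7→100.0 °C): 84.2 × 4.18 × 21.3 = 7497 J
q2 (vaporize at 100 °C): 84.2 × 2262.0 = 190460 J
q3 (heat steam 100.0→134.4 °C): 84.2 × 1.99 × 34.4 = 5764 J
Total: 7497 + 190460 + 5764 = 203721 J = 204 kJ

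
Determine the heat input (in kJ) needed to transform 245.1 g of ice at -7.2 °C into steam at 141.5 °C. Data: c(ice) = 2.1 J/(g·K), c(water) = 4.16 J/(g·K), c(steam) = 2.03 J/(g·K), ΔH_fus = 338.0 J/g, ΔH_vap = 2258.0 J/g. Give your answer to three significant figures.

q1 (heat ice -7.2→0.0 °C): 245.1 × 2.1 × 7.2 = 3706 J
q2 (melt at 0 °C): 245.1 × 338.0 = 82844 J
q3 (heat water 0.0→100.0 °C): 245.1 × 4.16 × 100.0 = 101962 J
q4 (vaporize at 100 °C): 245.1 × 2258.0 = 553436 J
q5 (heat steam 100.0→141.5 °C): 245.1 × 2.03 × 41.5 = 20648 J
Total: 3706 + 82844 + 101962 + 553436 + 20648 = 762596 J = 763 kJ

q = 763 kJ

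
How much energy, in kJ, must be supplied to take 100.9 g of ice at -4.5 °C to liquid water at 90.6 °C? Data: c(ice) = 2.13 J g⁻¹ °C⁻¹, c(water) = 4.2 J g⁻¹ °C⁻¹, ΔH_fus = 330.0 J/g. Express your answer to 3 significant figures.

q = 72.7 kJ

q1 (heat ice -4.5→0.0 °C): 100.9 × 2.13 × 4.5 = 967 J
q2 (melt at 0 °C): 100.9 × 330.0 = 33297 J
q3 (heat water 0.0→90.6 °C): 100.9 × 4.2 × 90.6 = 38394 J
Total: 967 + 33297 + 38394 = 72658 J = 72.7 kJ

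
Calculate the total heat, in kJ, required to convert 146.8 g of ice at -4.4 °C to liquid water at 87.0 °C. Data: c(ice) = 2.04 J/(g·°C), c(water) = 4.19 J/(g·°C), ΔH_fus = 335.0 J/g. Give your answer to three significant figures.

q1 (heat ice -4.4→0.0 °C): 146.8 × 2.04 × 4.4 = 1318 J
q2 (melt at 0 °C): 146.8 × 335.0 = 49178 J
q3 (heat water 0.0→87.0 °C): 146.8 × 4.19 × 87.0 = 53513 J
Total: 1318 + 49178 + 53513 = 104009 J = 104 kJ

q = 104 kJ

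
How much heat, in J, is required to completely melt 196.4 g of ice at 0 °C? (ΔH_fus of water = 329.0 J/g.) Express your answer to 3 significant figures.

q = 64600 J

q = m × ΔH_fus = 196.4 × 329.0 = 64620 J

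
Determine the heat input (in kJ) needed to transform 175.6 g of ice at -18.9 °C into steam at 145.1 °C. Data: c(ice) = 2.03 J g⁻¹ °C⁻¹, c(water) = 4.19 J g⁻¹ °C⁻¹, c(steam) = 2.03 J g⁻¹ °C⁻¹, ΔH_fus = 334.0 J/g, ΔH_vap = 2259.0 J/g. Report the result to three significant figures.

q = 552 kJ

q1 (heat ice -18.9→0.0 °C): 175.6 × 2.03 × 18.9 = 6737 J
q2 (melt at 0 °C): 175.6 × 334.0 = 58650 J
q3 (heat water 0.0→100.0 °C): 175.6 × 4.19 × 100.0 = 73576 J
q4 (vaporize at 100 °C): 175.6 × 2259.0 = 396680 J
q5 (heat steam 100.0→145.1 °C): 175.6 × 2.03 × 45.1 = 16077 J
Total: 6737 + 58650 + 73576 + 396680 + 16077 = 551720 J = 552 kJ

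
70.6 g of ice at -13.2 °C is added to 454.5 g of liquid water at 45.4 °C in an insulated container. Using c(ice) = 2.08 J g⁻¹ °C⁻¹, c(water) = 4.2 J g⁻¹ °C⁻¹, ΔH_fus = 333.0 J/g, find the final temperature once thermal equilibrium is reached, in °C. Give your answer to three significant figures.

T_f = 27.8 °C

Heat to bring ice to 0 °C and melt it: q₁ = 70.6×2.08×13.2 + 70.6×333.0 = 25448 J
Heat the water can supply cooling to 0 °C: 454.5×4.2×45.4 = 86664.1 J > q₁, so all ice melts.
Energy balance: 454.5×4.2×(45.4 − T) = 25448 + 70.6×4.2×(T − 0)
1908.9(45.4 − T) = 25448 + 296.52 T
86664.1 − 25448 = 2205.42 T
T = 61216.1 / 2205.42 = 27.76 °C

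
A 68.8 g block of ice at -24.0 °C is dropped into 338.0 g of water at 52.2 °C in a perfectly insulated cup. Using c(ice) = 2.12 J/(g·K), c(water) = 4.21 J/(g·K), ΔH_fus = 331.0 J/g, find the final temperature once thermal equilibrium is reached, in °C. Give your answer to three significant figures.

T_f = 28.0 °C

Heat to bring ice to 0 °C and melt it: q₁ = 68.8×2.12×24.0 + 68.8×331.0 = 26273 J
Heat the water can supply cooling to 0 °C: 338.0×4.21×52.2 = 74279.6 J > q₁, so all ice melts.
Energy balance: 338.0×4.21×(52.2 − T) = 26273 + 68.8×4.21×(T − 0)
1422.98(52.2 − T) = 26273 + 289.648 T
74279.6 − 26273 = 1712.628 T
T = 48006.6 / 1712.628 = 28.03 °C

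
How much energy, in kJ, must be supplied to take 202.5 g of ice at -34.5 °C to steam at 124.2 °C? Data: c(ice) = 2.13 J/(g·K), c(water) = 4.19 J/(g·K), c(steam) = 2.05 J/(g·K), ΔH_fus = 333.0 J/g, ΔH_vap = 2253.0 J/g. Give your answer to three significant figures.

q = 633 kJ

q1 (heat ice -34.5→0.0 °C): 202.5 × 2.13 × 34.5 = 14881 J
q2 (melt at 0 °C): 202.5 × 333.0 = 67433 J
q3 (heat water 0.0→100.0 °C): 202.5 × 4.19 × 100.0 = 84848 J
q4 (vaporize at 100 °C): 202.5 × 2253.0 = 456233 J
q5 (heat steam 100.0→124.2 °C): 202.5 × 2.05 × 24.2 = 10046 J
Total: 14881 + 67433 + 84848 + 456233 + 10046 = 633441 J = 633 kJ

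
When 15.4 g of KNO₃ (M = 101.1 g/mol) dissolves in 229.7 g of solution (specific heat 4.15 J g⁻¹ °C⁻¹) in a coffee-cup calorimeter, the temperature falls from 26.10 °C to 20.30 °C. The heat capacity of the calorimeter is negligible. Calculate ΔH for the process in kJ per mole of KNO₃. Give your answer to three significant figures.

|ΔT| = |20.30 − 26.10| = 5.80 °C
|q_surr| = (229.7 × 4.15) × 5.80 = 953.255 × 5.80 = 5529 J
n(KNO₃) = 15.4 / 101.1 = 0.1523 mol
Temperature fell, so q_rxn = +|q_surr| = 5.529 kJ
ΔH = q_rxn / n = 36.30 kJ/mol

ΔH = 36.3 kJ/mol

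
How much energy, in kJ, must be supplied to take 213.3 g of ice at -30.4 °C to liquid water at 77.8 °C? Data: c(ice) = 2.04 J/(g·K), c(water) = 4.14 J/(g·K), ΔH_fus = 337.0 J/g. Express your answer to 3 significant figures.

q1 (heat ice -30.4→0.0 °C): 213.3 × 2.04 × 30.4 = 13228 J
q2 (melt at 0 °C): 213.3 × 337.0 = 71882 J
q3 (heat water 0.0→77.8 °C): 213.3 × 4.14 × 77.8 = 68702 J
Total: 13228 + 71882 + 68702 = 153812 J = 154 kJ

q = 154 kJ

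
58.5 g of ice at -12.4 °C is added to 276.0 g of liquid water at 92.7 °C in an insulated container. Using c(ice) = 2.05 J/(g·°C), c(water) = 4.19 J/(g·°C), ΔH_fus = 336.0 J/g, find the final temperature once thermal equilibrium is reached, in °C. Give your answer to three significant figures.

Heat to bring ice to 0 °C and melt it: q₁ = 58.5×2.05×12.4 + 58.5×336.0 = 21143 J
Heat the water can supply cooling to 0 °C: 276.0×4.19×92.7 = 107202 J > q₁, so all ice melts.
Energy balance: 276.0×4.19×(92.7 − T) = 21143 + 58.5×4.19×(T − 0)
1156.44(92.7 − T) = 21143 + 245.115 T
107202 − 21143 = 1401.555 T
T = 86059 / 1401.555 = 61.40 °C

T_f = 61.4 °C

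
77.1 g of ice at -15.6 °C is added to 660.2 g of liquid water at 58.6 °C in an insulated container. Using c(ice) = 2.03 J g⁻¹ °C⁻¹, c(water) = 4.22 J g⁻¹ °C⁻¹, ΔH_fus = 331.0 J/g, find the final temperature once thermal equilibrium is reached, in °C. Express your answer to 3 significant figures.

T_f = 43.5 °C

Heat to bring ice to 0 °C and melt it: q₁ = 77.1×2.03×15.6 + 77.1×331.0 = 27962 J
Heat the water can supply cooling to 0 °C: 660.2×4.22×58.6 = 163262 J > q₁, so all ice melts.
Energy balance: 660.2×4.22×(58.6 − T) = 27962 + 77.1×4.22×(T − 0)
2786.044(58.6 − T) = 27962 + 325.362 T
163262 − 27962 = 3111.406 T
T = 135300 / 3111.406 = 43.49 °C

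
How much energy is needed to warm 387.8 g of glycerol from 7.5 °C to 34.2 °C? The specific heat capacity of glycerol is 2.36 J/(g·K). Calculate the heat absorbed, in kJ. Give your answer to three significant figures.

q = 24.4 kJ

q = m c ΔT = 387.8 × 2.36 × (34.2 − 7.5)
q = 387.8 × 2.36 × 26.7 = 24440 J = 24.4 kJ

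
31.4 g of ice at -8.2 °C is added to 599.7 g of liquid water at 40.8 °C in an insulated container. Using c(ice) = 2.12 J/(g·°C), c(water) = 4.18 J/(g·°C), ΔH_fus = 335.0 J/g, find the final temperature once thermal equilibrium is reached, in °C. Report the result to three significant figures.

T_f = 34.6 °C

Heat to bring ice to 0 °C and melt it: q₁ = 31.4×2.12×8.2 + 31.4×335.0 = 11065 J
Heat the water can supply cooling to 0 °C: 599.7×4.18×40.8 = 102275 J > q₁, so all ice melts.
Energy balance: 599.7×4.18×(40.8 − T) = 11065 + 31.4×4.18×(T − 0)
2506.746(40.8 − T) = 11065 + 131.252 T
102275 − 11065 = 2637.998 T
T = 91210 / 2637.998 = 34.58 °C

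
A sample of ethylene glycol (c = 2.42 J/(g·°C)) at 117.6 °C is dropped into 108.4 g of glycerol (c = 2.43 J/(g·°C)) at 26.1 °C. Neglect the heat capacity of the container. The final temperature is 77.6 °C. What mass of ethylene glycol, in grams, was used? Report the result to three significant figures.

q_gained = (108.4 × 2.43) × (77.6 − 26.1) = 13570 J
q_lost = m × 2.42 × (117.6 − 77.6) = 96.8 m
m = 13570 / 96.8 = 140 g

m = 140 g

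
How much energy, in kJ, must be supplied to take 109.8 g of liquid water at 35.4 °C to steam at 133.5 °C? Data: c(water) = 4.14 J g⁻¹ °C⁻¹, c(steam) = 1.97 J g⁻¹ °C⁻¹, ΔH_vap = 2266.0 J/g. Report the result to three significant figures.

q = 285 kJ

q1 (heat water 35.4→100.0 °C): 109.8 × 4.14 × 64.6 = 29365 J
q2 (vaporize at 100 °C): 109.8 × 2266.0 = 248807 J
q3 (heat steam 100.0→133.5 °C): 109.8 × 1.97 × 33.5 = 7246 J
Total: 29365 + 248807 + 7246 = 285418 J = 285 kJ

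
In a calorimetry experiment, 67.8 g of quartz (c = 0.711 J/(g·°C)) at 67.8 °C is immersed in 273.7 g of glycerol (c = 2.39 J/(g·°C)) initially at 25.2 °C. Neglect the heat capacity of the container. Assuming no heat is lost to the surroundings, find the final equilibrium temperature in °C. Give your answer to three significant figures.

Heat lost by quartz = heat gained by glycerol.
(67.8)(0.711)(67.8 − T) = (273.7)(2.39)(T − 25.2)
48.2058 (67.8 − T) = 654.143 (T − 25.2)
3268.4 − 48.2058 T = 654.143 T − 16484
19752.4 = 702.3488 T
T = 28.12 °C

T_f = 28.1 °C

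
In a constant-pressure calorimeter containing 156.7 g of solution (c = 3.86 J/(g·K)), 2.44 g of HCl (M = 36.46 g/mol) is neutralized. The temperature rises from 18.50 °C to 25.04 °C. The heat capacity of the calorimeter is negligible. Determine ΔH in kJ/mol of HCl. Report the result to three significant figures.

|ΔT| = |25.04 − 18.50| = 6.54 °C
|q_surr| = (156.7 × 3.86) × 6.54 = 604.862 × 6.54 = 3956 J
n(HCl) = 2.44 / 36.46 = 0.06692 mol
Temperature rose, so q_rxn = −|q_surr| = -3.956 kJ
ΔH = q_rxn / n = -59.12 kJ/mol

ΔH = -59.1 kJ/mol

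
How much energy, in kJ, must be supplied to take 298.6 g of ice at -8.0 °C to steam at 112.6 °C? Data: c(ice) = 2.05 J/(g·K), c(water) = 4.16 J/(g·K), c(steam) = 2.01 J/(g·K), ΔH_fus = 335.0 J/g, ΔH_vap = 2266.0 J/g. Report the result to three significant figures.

q1 (heat ice -8.0→0.0 °C): 298.6 × 2.05 × 8.0 = 4897 J
q2 (melt at 0 °C): 298.6 × 335.0 = 100031 J
q3 (heat water 0.0→100.0 °C): 298.6 × 4.16 × 100.0 = 124218 J
q4 (vaporize at 100 °C): 298.6 × 2266.0 = 676628 J
q5 (heat steam 100.0→112.6 °C): 298.6 × 2.01 × 12.6 = 7562 J
Total: 4897 + 100031 + 124218 + 676628 + 7562 = 913336 J = 913 kJ

q = 913 kJ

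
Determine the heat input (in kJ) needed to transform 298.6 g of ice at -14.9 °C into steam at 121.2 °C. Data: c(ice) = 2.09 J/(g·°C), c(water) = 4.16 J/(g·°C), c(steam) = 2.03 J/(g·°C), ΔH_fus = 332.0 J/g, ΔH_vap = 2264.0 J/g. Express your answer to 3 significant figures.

q1 (heat ice -14.9→0.0 °C): 298.6 × 2.09 × 14.9 = 9299 J
q2 (melt at 0 °C): 298.6 × 332.0 = 99135 J
q3 (heat water 0.0→100.0 °C): 298.6 × 4.16 × 100.0 = 124218 J
q4 (vaporize at 100 °C): 298.6 × 2264.0 = 676030 J
q5 (heat steam 100.0→121.2 °C): 298.6 × 2.03 × 21.2 = 12851 J
Total: 9299 + 99135 + 124218 + 676030 + 12851 = 921533 J = 922 kJ

q = 922 kJ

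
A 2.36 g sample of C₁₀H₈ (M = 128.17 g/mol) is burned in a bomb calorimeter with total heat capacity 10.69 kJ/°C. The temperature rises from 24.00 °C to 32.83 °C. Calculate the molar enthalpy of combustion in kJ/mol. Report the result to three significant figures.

ΔT = 32.83 − 24.00 = 8.83 °C
q_cal = C_cal × ΔT = 10.69 × 8.83 = 94.3927 kJ
n = 2.36 / 128.17 = 0.01841 mol
q_rxn = −q_cal = -94.3927 kJ
ΔH = -94.3927 / 0.01841 = -5127 kJ/mol

ΔH = -5130 kJ/mol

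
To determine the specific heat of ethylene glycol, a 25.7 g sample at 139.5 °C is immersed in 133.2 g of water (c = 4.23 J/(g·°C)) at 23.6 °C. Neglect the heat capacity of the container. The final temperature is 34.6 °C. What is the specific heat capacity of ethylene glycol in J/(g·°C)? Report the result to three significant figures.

c = 2.30 J/(g·°C)

q_gained = (133.2 × 4.23) × (34.6 − 23.6) = 6198 J
q_lost = 25.7 × c × (139.5 − 34.6) = 2695.93 c
Set equal: c = 6198 / 2695.93 = 2.30 J/(g·°C)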